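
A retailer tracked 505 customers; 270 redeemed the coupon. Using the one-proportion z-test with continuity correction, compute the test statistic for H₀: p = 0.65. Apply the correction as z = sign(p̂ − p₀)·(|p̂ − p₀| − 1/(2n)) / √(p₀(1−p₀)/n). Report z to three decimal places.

z = -5.388

p̂ = 270/505 = 0.53465. p̂ − p₀ = -0.115347.
Continuity correction 1/(2n) = 1/1010 = 0.000990.
Corrected numerator: |-0.115347| − 0.000990 = 0.114357.
Null standard error: √(0.65·0.35/505) = √0.000450495 = 0.021225.
z = (−)0.114357/0.021225 = -5.388.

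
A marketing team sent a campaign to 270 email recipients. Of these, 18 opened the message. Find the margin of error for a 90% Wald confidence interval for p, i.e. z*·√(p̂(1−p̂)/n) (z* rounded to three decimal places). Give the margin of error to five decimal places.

p̂ = 18/270 = 0.06667.
SE(p̂) = √(0.06667·0.93333/270) = 0.015181.
z* = 1.645 at the 90% level.
So ME = 0.02497.

ME = 0.02497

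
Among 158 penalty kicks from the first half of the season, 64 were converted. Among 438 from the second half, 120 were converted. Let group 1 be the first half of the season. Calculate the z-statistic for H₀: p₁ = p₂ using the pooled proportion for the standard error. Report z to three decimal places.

p̂₁ = 64/158 = 0.40506, p̂₂ = 120/438 = 0.27397.
Pooling: p̂ = 184/596 = 0.30872.
Pooled SE = √[0.2134138·0.00861222] ≈ 0.042872.
z = (p̂₁ − p̂₂)/SE = (0.40506 − 0.27397)/0.042872 = 0.13109/0.042872 = 3.058.

z = 3.058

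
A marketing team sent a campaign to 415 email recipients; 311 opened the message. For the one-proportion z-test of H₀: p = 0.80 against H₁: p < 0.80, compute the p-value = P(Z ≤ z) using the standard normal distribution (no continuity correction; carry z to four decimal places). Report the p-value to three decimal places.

p̂ = 311/415 = 0.74940.
SE₀ = √(0.80·0.20/415) = 0.019635.
z = (p̂ − p₀)/SE = (311/415 − 0.80)/0.019635 ≈ -2.5771.
From the standard normal, P(Z ≤ z) = 0.005.

p-value = 0.005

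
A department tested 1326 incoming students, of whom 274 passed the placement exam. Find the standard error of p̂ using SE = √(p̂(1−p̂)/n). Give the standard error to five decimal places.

Sample proportion p̂ = 274/1326 = 0.20664.
p̂(1−p̂) = 0.20664·0.79336 = 0.163940.
SE = √(0.163940/1326) = √0.000123635 = 0.01112.

SE = 0.01112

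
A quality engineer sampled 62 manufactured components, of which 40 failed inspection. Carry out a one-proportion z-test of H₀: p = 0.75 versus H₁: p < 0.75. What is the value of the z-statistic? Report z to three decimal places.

z = -1.906

Sample proportion p̂ = 40/62 = 0.64516.
Null standard error: √(0.75·0.25/62) = √0.003024194 = 0.054993.
z = (0.64516 − 0.75)/0.054993 = -0.10484/0.054993 = -1.906.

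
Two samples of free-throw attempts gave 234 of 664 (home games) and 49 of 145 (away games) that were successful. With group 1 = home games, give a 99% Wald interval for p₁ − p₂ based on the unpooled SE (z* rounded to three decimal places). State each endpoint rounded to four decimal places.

p̂₁ = 0.35241, p̂₂ = 0.33793, so the observed difference is 0.01448.
Unpooled SE = √(p̂₁(1−p̂₁)/n₁ + p̂₂(1−p̂₂)/n₂) = √(0.000343700 + 0.001542991) = 0.043436.
The 99% critical value is z* = 2.576. Margin of error = 0.11189.
So the interval runs from -0.0974 to 0.1264.

(-0.0974, 0.1264)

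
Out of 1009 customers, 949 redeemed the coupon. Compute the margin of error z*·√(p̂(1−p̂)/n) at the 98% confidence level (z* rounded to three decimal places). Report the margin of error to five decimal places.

ME = 0.01732

p̂ = 949/1009 = 0.94054.
SE = √(p̂(1−p̂)/n) = √(0.055929/1009) = 0.007445.
For 98% confidence, z* = 2.326.
So ME = 0.01732.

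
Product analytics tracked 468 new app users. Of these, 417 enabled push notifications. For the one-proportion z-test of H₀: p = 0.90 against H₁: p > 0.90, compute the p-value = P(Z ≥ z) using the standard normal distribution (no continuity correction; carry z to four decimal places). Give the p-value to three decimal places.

p̂ = 417/468 = 0.89103.
SE₀ = √(0.90·0.10/468) = 0.013868.
Test statistic (full precision, shown to 4 dp): z = (417/468 − 0.90)/SE₀ ≈ -0.6472.
p-value = P(Z ≥ z) with z = -0.6472 → 0.741.

p-value = 0.741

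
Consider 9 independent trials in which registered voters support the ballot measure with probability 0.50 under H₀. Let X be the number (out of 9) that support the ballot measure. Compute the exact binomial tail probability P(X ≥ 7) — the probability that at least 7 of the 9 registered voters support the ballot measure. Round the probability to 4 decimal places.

P = 0.0898

X ~ Binomial(n=9, p=0.50).
P(X ≥ 7) = C(9,7)·0.50^7·0.50^2 + C(9,8)·0.50^8·0.50^1 + C(9,9)·0.50^9·0.50^0.
= 0.070312 + 0.017578 + 0.001953 = 0.0898.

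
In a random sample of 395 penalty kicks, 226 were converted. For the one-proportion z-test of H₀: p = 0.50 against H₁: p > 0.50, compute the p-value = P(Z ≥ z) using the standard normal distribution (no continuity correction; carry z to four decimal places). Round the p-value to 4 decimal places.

p̂ = 226/395 = 0.57215.
SE₀ = √(0.50·0.50/395) = 0.025158.
Test statistic (full precision, shown to 4 dp): z = (226/395 − 0.50)/SE₀ ≈ 2.8680.
p-value = P(Z ≥ z) with z = 2.8680 → 0.0021.

p-value = 0.0021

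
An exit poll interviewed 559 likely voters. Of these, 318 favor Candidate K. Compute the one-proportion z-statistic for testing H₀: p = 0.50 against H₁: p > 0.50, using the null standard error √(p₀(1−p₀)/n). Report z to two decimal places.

z = 3.26

p̂ = 318/559 = 0.56887.
Null standard error: √(0.50·0.50/559) = √0.000447227 = 0.021148.
z = (p̂ − p₀)/SE = (0.56887 − 0.50)/0.021148 = 3.26.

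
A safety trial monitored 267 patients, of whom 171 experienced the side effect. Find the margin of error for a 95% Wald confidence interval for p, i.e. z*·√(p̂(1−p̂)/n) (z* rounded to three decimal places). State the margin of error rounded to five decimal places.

ME = 0.05756

p̂ = 171/267 = 0.64045.
SE(p̂) = √(0.64045·0.35955/267) = 0.029367.
The 95% critical value is z* = 1.960.
So ME = 0.05756.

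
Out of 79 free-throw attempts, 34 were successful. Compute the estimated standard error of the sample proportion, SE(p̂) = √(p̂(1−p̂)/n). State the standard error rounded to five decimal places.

p̂ = 34/79 = 0.43038.
p̂(1−p̂) = 0.245153.
Dividing by n and taking the root: √0.003103203 = 0.05571.

SE = 0.05571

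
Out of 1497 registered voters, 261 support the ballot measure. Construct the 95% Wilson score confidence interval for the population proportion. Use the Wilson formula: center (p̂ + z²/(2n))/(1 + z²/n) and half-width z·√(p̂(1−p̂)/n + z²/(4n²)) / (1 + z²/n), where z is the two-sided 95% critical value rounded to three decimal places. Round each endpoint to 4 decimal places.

Here p̂ = 261/1497 = 0.17435 and z = 1.960 (z² = 3.841600).
Denominator 1 + z²/n = 1 + 3.841600/1497 = 1.002566.
Adjusted center: (0.17435 + z²/(2n))/1.002566 = 0.17518.
Radicand: p̂(1−p̂)/n + z²/(4n²) = 0.000096160 + 0.000000429 = 0.000096589.
Half-width = z·√(radicand)/denom = 1.960·0.009828/1.002566 = 0.01921.
Interval: 0.17518 ± 0.01921 → (0.1560, 0.1944).

(0.1560, 0.1944)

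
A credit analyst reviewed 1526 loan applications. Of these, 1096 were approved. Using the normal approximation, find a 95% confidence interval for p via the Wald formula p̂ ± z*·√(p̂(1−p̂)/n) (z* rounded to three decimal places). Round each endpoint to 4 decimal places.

Sample proportion p̂ = 1096/1526 = 0.71822.
Standard error of p̂: √(0.202381/1526) = √0.000132622 = 0.011516.
The 95% critical value is z* = 1.960.
Margin of error: 1.960 × 0.011516 = 0.02257.
CI: 0.71822 ± 0.02257 = (0.6956, 0.7408).

(0.6956, 0.7408)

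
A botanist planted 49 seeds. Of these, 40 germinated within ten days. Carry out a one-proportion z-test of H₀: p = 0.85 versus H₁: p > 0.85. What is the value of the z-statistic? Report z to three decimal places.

z = -0.660

The sample proportion is 40/49 = 0.81633.
Under H₀, SE = √(p₀(1−p₀)/n) = √(0.85·0.15/49) = √0.002602041 = 0.051010.
z = (0.81633 − 0.85)/0.051010 = -0.03367/0.051010 = -0.660.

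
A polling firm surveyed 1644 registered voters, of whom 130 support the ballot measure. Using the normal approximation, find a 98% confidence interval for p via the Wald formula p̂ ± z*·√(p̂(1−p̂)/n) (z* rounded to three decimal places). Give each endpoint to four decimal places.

p̂ = 130/1644 = 0.07908.
SE = √(p̂(1−p̂)/n) = √(0.072823/1644) = 0.006656.
The 98% critical value is z* = 2.326.
Margin of error: 2.326 × 0.006656 = 0.01548.
So the interval runs from 0.0636 to 0.0946.

(0.0636, 0.0946)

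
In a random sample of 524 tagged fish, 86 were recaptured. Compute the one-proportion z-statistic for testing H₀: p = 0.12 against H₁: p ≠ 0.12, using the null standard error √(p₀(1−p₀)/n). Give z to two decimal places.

z = 3.11

Sample proportion p̂ = 86/524 = 0.16412.
SE₀ = √(0.12·0.88/524) = 0.014196.
z = (0.16412 − 0.12)/0.014196 = 0.04412/0.014196 = 3.11.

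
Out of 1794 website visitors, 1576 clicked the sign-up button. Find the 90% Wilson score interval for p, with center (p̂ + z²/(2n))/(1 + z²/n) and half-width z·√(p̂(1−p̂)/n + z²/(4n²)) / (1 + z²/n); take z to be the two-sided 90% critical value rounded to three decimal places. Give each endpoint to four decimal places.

(0.8652, 0.8906)

p̂ = 1576/1794 = 0.87848; z = 1.645, so z² = 2.706025.
1 + z²/n = 1.001508.
Center = (0.87848 + 0.000754)/1.001508 = 0.87791.
Radicand: p̂(1−p̂)/n + z²/(4n²) = 0.000059504 + 0.000000210 = 0.000059714.
Half-width = 1.645·√0.000059714/1.001508 = 0.01269.
CI: 0.87791 ± 0.01269 = (0.8652, 0.8906).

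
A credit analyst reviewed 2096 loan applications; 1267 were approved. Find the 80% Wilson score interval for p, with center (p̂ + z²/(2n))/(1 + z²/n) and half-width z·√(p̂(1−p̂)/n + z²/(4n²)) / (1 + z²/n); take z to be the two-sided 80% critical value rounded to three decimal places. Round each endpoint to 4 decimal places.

(0.5907, 0.6181)

Here p̂ = 1267/2096 = 0.60448 and z = 1.282 (z² = 1.643524).
1 + z²/n = 1.000784.
Center = (0.60448 + 0.000392)/1.000784 = 0.60440.
Radicand: p̂(1−p̂)/n + z²/(4n²) = 0.000114066 + 0.000000094 = 0.000114160.
Half-width = 1.282·√0.000114160/1.000784 = 0.01369.
CI: 0.60440 ± 0.01369 = (0.5907, 0.6181).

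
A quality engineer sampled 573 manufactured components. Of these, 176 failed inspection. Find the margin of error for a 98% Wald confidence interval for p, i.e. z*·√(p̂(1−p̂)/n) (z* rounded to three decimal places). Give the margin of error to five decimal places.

ME = 0.04483

p̂ = 176/573 = 0.30716.
SE(p̂) = √(0.30716·0.69284/573) = 0.019272.
The 98% critical value is z* = 2.326.
Margin of error = z*·SE = 2.326 × 0.019272 = 0.04483.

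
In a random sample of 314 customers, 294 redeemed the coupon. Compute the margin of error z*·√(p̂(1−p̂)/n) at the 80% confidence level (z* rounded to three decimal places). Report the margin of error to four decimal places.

With x = 294 successes in n = 314, p̂ = 0.93631.
Standard error of p̂: √(0.059637/314) = √0.000189928 = 0.013781.
The 80% critical value is z* = 1.282.
Margin of error = z*·SE = 1.282 × 0.013781 = 0.0177.

ME = 0.0177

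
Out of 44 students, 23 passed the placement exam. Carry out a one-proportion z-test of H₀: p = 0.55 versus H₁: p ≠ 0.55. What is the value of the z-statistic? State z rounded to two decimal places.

z = -0.36

p̂ = 23/44 = 0.52273.
Under H₀, SE = √(p₀(1−p₀)/n) = √(0.55·0.45/44) = √0.005625000 = 0.075000.
z = (0.52273 − 0.55)/0.075000 = -0.02727/0.075000 = -0.36.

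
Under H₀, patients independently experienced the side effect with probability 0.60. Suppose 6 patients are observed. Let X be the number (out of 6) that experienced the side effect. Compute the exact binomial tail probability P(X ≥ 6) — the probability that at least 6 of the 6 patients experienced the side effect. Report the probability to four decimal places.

P = 0.0467

X ~ Binomial(n=6, p=0.60).
P(X ≥ 6) = C(6,6)·0.60^6·0.40^0.
= 0.046656 = 0.0467.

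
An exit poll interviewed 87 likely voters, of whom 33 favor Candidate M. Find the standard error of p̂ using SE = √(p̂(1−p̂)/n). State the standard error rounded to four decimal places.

SE = 0.0520

Sample proportion p̂ = 33/87 = 0.37931.
p̂(1−p̂) = 0.235434.
SE = √(0.235434/87) = 0.0520.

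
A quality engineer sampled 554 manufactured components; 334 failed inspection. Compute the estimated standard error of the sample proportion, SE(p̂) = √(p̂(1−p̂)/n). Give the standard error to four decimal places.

p̂ = 334/554 = 0.60289.
p̂(1−p̂) = 0.239414.
SE = √(0.239414/554) = 0.0208.

SE = 0.0208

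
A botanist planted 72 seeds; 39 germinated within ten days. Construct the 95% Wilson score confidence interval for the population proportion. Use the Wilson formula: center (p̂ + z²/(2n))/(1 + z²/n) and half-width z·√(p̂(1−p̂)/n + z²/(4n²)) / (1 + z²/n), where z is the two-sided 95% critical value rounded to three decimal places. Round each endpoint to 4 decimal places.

Here p̂ = 39/72 = 0.54167 and z = 1.960 (z² = 3.841600).
Denominator 1 + z²/n = 1 + 3.841600/72 = 1.053356.
Adjusted center: (0.54167 + z²/(2n))/1.053356 = 0.53956.
Radicand: p̂(1−p̂)/n + z²/(4n²) = 0.003448110 + 0.000185262 = 0.003633372.
Half-width = z·√(radicand)/denom = 1.960·0.060277/1.053356 = 0.11216.
So the interval runs from 0.4274 to 0.6517.

(0.4274, 0.6517)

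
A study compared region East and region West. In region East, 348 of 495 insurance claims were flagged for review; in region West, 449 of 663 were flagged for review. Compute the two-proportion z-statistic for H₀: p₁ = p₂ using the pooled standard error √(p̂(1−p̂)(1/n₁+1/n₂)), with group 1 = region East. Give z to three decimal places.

Sample proportions: p̂₁ = 348/495 = 0.70303 and p̂₂ = 449/663 = 0.67722.
Pooled p̂ = (348+449)/(495+663) = 797/1158 = 0.68826.
SE = √[p̂(1−p̂)(1/n₁+1/n₂)] = √[0.68826·0.31174·(1/495+1/663)] ≈ 0.027515.
z = (p̂₁ − p̂₂)/SE = (0.70303 − 0.67722)/0.027515 = 0.02581/0.027515 = 0.938.

z = 0.938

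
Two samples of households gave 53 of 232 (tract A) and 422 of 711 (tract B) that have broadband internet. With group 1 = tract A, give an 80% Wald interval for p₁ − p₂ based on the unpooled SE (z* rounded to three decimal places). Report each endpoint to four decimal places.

(-0.4076, -0.3226)

p̂₁ = 53/232 = 0.22845, p̂₂ = 422/711 = 0.59353; p̂₁ − p̂₂ = -0.36508.
Unpooled SE = √(p̂₁(1−p̂₁)/n₁ + p̂₂(1−p̂₂)/n₂) = √(0.000759740 + 0.000339314) = 0.033152.
The 80% critical value is z* = 1.282. Margin = 1.282·0.033152 = 0.04250.
CI: -0.36508 ± 0.04250 = (-0.4076, -0.3226).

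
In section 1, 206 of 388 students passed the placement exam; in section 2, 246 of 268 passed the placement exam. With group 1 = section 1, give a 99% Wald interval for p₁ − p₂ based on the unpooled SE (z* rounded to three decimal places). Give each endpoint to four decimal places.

(-0.4652, -0.3087)

p̂₁ = 0.53093, p̂₂ = 0.91791, so the observed difference is -0.38698.
Unpooled SE = √(p̂₁(1−p̂₁)/n₁ + p̂₂(1−p̂₂)/n₂) = √(0.000641865 + 0.000281160) = 0.030381.
The 99% critical value is z* = 2.576. Margin of error = 0.07826.
So the interval runs from -0.4652 to -0.3087.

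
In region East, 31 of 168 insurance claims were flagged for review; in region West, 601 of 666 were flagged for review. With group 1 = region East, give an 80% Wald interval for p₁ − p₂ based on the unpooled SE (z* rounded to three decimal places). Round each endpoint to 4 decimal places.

(-0.7590, -0.6768)

p̂₁ = 31/168 = 0.18452, p̂₂ = 601/666 = 0.90240; p̂₁ − p̂₂ = -0.71788.
Unpooled SE = √(p̂₁(1−p̂₁)/n₁ + p̂₂(1−p̂₂)/n₂) = √(0.000895683 + 0.000132241) = 0.032061.
z* = 1.282 at the 80% level. Margin of error = 0.04110.
CI: -0.71788 ± 0.04110 = (-0.7590, -0.6768).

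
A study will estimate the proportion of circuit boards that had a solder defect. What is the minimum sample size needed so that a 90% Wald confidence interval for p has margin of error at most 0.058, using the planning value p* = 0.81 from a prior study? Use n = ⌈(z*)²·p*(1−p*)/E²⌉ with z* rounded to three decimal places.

For 90% confidence, z* = 1.645.
p*(1−p*) = 0.1539.
Required n before rounding: 2.706025 × 0.1539 / 0.058² = 123.798.
Rounding up, n = 124.

n = 124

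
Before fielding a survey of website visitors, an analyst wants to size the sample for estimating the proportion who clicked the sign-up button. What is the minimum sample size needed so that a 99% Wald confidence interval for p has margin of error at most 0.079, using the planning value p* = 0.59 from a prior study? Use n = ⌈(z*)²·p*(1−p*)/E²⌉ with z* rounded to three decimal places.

For 99% confidence, z* = 2.576.
p*(1−p*) = 0.59·0.41 = 0.2419.
Required n before rounding: 6.635776 × 0.2419 / 0.079² = 257.201.
Rounding up, n = 258.

n = 258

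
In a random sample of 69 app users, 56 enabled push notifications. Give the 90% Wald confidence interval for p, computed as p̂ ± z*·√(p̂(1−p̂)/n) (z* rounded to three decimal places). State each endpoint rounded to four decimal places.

(0.7342, 0.8890)

With x = 56 successes in n = 69, p̂ = 0.81159.
SE = √(p̂(1−p̂)/n) = √(0.152909/69) = 0.047075.
z* = 1.645 at the 90% level.
Margin = 1.645·0.047075 = 0.07744.
So the interval runs from 0.7342 to 0.8890.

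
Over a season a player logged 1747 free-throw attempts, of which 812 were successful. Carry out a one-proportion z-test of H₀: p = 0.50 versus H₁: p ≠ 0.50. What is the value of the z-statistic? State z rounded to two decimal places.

z = -2.94

p̂ = 812/1747 = 0.46480.
SE₀ = √(0.50·0.50/1747) = 0.011963.
z = (p̂ − p₀)/SE = (0.46480 − 0.50)/0.011963 = -2.94.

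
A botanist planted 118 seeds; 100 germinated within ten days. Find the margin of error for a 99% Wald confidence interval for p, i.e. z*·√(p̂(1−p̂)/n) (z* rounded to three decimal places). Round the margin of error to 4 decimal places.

ME = 0.0853

Sample proportion p̂ = 100/118 = 0.84746.
SE(p̂) = √(0.84746·0.15254/118) = 0.033099.
For 99% confidence, z* = 2.576.
Margin of error = z*·SE = 2.576 × 0.033099 = 0.0853.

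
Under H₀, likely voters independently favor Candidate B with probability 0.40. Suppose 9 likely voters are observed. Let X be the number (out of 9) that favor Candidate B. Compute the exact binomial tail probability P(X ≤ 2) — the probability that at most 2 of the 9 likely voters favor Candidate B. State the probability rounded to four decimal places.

X ~ Binomial(n=9, p=0.40).
P(X ≤ 2) = C(9,0)·0.40^0·0.60^9 + C(9,1)·0.40^1·0.60^8 + C(9,2)·0.40^2·0.60^7.
= 0.010078 + 0.060466 + 0.161243 = 0.2318.

P = 0.2318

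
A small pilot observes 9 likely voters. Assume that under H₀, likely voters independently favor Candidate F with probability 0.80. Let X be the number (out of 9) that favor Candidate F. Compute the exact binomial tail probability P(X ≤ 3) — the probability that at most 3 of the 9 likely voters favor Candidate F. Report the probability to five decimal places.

P = 0.00307

X ~ Binomial(n=9, p=0.80).
P(X ≤ 3) = C(9,0)·0.80^0·0.20^9 + C(9,1)·0.80^1·0.20^8 + C(9,2)·0.80^2·0.20^7 + C(9,3)·0.80^3·0.20^6.
= 0.000001 + 0.000018 + 0.000295 + 0.002753 = 0.00307.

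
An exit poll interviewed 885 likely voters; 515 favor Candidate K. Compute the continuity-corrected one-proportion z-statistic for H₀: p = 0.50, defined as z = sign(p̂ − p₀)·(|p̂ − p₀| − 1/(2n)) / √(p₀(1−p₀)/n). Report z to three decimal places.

The sample proportion is 515/885 = 0.58192. p̂ − p₀ = 0.081921.
Continuity correction 1/(2n) = 1/1770 = 0.000565.
Corrected numerator: |0.081921| − 0.000565 = 0.081356.
SE₀ = √(0.50·0.50/885) = 0.016807.
z = +0.081356/0.016807 = 4.841.

z = 4.841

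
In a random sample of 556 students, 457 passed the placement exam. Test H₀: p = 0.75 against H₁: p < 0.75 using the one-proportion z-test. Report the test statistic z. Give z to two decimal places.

p̂ = 457/556 = 0.82194.
SE₀ = √(0.75·0.25/556) = 0.018364.
Test statistic: z = 0.07194/0.018364 = 3.92.

z = 3.92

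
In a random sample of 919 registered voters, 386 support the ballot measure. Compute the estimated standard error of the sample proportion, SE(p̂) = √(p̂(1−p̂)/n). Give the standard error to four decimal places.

Sample proportion p̂ = 386/919 = 0.42002.
p̂(1−p̂) = 0.243603.
SE = √(0.243603/919) = 0.0163.

SE = 0.0163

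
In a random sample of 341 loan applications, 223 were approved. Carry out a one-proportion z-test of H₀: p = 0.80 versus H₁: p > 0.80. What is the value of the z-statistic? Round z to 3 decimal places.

z = -6.742

The sample proportion is 223/341 = 0.65396.
Null standard error: √(0.80·0.20/341) = √0.000469208 = 0.021661.
z = (0.65396 − 0.80)/0.021661 = -0.14604/0.021661 = -6.742.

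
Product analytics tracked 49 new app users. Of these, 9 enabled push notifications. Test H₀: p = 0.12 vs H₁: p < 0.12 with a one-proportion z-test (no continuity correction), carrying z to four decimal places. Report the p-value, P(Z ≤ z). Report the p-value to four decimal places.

p-value = 0.9149

Sample proportion p̂ = 9/49 = 0.18367.
Null standard error: √(0.12·0.88/49) = √0.002155102 = 0.046423.
Test statistic (full precision, shown to 4 dp): z = (9/49 − 0.12)/SE₀ ≈ 1.3716.
From the standard normal, P(Z ≤ z) = 0.9149.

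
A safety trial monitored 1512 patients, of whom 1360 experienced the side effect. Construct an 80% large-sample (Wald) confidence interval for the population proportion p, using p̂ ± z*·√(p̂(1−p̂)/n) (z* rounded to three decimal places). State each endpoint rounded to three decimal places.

p̂ = 1360/1512 = 0.89947.
SE = √(p̂(1−p̂)/n) = √(0.090423/1512) = 0.007733.
The 80% critical value is z* = 1.282.
Margin of error: 1.282 × 0.007733 = 0.00991.
CI: 0.89947 ± 0.00991 = (0.890, 0.909).

(0.890, 0.909)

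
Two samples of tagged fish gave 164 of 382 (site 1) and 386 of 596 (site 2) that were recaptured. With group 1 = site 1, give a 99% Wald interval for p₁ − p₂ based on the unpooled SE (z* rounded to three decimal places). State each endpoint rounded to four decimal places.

p̂₁ = 0.42932, p̂₂ = 0.64765, so the observed difference is -0.21833.
Unpooled SE = √(p̂₁(1−p̂₁)/n₁ + p̂₂(1−p̂₂)/n₂) = √(0.000641372 + 0.000382885) = 0.032004.
z* = 2.576 at the 99% level. Margin of error = 0.08244.
Interval: -0.21833 ± 0.08244 → (-0.3008, -0.1359).

(-0.3008, -0.1359)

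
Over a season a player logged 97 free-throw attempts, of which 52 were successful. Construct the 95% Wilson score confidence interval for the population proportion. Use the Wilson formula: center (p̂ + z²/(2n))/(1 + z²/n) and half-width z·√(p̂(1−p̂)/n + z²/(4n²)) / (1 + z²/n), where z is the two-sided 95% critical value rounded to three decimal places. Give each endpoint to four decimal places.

(0.4374, 0.6321)

p̂ = 52/97 = 0.53608; z = 1.960, so z² = 3.841600.
Denominator 1 + z²/n = 1 + 3.841600/97 = 1.039604.
Adjusted center: (0.53608 + z²/(2n))/1.039604 = 0.53471.
Radicand: p̂(1−p̂)/n + z²/(4n²) = 0.002563897 + 0.000102072 = 0.002665969.
Half-width = z·√(radicand)/denom = 1.960·0.051633/1.039604 = 0.09735.
CI: 0.53471 ± 0.09735 = (0.4374, 0.6321).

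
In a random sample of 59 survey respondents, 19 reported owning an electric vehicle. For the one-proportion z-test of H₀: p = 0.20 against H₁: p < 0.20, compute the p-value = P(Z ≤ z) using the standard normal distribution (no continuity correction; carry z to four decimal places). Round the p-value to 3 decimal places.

The sample proportion is 19/59 = 0.32203.
Null standard error: √(0.20·0.80/59) = √0.002711864 = 0.052076.
Test statistic (full precision, shown to 4 dp): z = (19/59 − 0.20)/SE₀ ≈ 2.3434.
From the standard normal, P(Z ≤ z) = 0.990.

p-value = 0.990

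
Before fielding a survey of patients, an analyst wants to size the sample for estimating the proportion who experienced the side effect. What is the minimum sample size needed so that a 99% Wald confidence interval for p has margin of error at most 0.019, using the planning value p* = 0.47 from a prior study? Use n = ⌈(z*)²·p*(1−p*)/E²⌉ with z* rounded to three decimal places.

For 99% confidence, z* = 2.576.
p*(1−p*) = 0.2491.
Required n before rounding: 6.635776 × 0.2491 / 0.019² = 4578.869.
Rounding up, n = 4579.

n = 4579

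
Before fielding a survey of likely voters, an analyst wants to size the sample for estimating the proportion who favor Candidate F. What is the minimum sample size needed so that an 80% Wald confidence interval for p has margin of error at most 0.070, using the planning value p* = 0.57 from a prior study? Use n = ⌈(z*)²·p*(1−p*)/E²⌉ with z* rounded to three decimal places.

n = 83

The 80% critical value is z* = 1.282.
p*(1−p*) = 0.2451.
(z*)²·p*(1−p*)/E² = 1.643524·0.2451/0.004900 = 82.210.
Rounding up, n = 83.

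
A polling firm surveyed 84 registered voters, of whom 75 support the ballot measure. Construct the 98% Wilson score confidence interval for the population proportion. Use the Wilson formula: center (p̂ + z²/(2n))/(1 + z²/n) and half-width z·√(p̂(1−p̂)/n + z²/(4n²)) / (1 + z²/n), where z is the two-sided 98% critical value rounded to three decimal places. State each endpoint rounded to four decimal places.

p̂ = 75/84 = 0.89286; z = 2.326, so z² = 5.410276.
1 + z²/n = 1.064408.
Adjusted center: (0.89286 + z²/(2n))/1.064408 = 0.86909.
Radicand: p̂(1−p̂)/n + z²/(4n²) = 0.001138848 + 0.000191691 = 0.001330539.
Half-width = z·√(radicand)/denom = 2.326·0.036477/1.064408 = 0.07971.
So the interval runs from 0.7894 to 0.9488.

(0.7894, 0.9488)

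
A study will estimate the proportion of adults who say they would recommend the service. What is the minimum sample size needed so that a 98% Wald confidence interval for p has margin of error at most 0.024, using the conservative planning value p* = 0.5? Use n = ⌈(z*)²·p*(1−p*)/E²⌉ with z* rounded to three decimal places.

z* = 2.326 at the 98% level.
p*(1−p*) = 0.50·0.50 = 0.2500.
Required n before rounding: 5.410276 × 0.2500 / 0.024² = 2348.210.
⌈2348.210⌉ = 2349.

n = 2349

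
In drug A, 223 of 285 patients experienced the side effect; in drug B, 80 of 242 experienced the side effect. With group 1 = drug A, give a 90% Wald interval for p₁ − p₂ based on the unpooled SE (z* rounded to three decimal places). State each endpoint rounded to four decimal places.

p̂₁ = 0.78246, p̂₂ = 0.33058, so the observed difference is 0.45188.
SE = √(0.000597258 + 0.000914448) = √0.001511706 = 0.038881.
The 90% critical value is z* = 1.645. Margin of error = 0.06396.
So the interval runs from 0.3879 to 0.5158.

(0.3879, 0.5158)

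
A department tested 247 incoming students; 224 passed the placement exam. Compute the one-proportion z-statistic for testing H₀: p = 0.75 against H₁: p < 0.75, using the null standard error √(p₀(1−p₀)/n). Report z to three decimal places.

z = 5.694

Sample proportion p̂ = 224/247 = 0.90688.
Under H₀, SE = √(p₀(1−p₀)/n) = √(0.75·0.25/247) = √0.000759109 = 0.027552.
z = (p̂ − p₀)/SE = (0.90688 − 0.75)/0.027552 = 5.694.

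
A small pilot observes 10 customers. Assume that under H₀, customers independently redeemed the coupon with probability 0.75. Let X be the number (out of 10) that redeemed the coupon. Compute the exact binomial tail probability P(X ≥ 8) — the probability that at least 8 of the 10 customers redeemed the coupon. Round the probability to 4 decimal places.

P = 0.5256

X is binomial with n = 10 and p = 0.75.
P(X ≥ 8) = C(10,8)·0.75^8·0.25^2 + C(10,9)·0.75^9·0.25^1 + C(10,10)·0.75^10·0.25^0.
= 0.281568 + 0.187712 + 0.056314 = 0.5256.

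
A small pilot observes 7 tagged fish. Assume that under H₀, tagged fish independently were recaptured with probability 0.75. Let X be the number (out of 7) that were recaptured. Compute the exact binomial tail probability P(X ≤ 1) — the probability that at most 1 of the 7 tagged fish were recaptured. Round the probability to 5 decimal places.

X ~ Binomial(n=7, p=0.75).
P(X ≤ 1) = C(7,0)·0.75^0·0.25^7 + C(7,1)·0.75^1·0.25^6.
= 0.000061 + 0.001282 = 0.00134.

P = 0.00134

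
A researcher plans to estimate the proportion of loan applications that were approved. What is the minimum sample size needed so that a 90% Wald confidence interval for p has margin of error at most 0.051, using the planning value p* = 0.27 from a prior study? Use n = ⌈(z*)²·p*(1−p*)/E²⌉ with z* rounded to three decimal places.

n = 206

For 90% confidence, z* = 1.645.
p*(1−p*) = 0.27·0.73 = 0.1971.
(z*)²·p*(1−p*)/E² = 2.706025·0.1971/0.002601 = 205.059.
⌈205.059⌉ = 206.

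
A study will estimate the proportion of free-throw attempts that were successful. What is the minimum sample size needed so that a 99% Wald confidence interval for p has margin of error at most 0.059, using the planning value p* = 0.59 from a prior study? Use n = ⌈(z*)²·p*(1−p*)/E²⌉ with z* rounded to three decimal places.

n = 462

z* = 2.576 at the 99% level.
p*(1−p*) = 0.59·0.41 = 0.2419.
(z*)²·p*(1−p*)/E² = 6.635776·0.2419/0.003481 = 461.130.
Rounding up, n = 462.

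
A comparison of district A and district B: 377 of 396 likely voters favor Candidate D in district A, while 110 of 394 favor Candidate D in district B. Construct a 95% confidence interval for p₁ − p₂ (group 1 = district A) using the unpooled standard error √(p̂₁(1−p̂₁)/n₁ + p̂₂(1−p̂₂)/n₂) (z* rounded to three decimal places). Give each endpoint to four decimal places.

p̂₁ = 0.95202, p̂₂ = 0.27919, so the observed difference is 0.67283.
SE = √(0.000115348 + 0.000510766) = √0.000626114 = 0.025022.
The 95% critical value is z* = 1.960. Margin of error = 0.04904.
CI: 0.67283 ± 0.04904 = (0.6238, 0.7219).

(0.6238, 0.7219)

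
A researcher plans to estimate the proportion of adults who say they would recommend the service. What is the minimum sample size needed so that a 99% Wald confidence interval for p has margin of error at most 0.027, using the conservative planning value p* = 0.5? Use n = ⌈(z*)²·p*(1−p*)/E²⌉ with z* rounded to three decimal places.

n = 2276

The 99% critical value is z* = 2.576.
p*(1−p*) = 0.2500.
(z*)²·p*(1−p*)/E² = 6.635776·0.2500/0.000729 = 2275.643.
⌈2275.643⌉ = 2276.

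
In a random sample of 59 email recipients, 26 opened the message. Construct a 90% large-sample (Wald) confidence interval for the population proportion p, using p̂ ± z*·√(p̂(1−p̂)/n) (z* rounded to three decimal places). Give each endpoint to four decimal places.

(0.3344, 0.5470)

With x = 26 successes in n = 59, p̂ = 0.44068.
Standard error of p̂: √(0.246481/59) = √0.004177642 = 0.064635.
z* = 1.645 at the 90% level.
Margin = 1.645·0.064635 = 0.10632.
CI: 0.44068 ± 0.10632 = (0.3344, 0.5470).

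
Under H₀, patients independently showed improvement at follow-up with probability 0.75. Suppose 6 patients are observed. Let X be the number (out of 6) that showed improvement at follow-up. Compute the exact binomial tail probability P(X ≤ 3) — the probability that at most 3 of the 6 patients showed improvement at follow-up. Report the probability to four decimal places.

X ~ Binomial(n=6, p=0.75).
P(X ≤ 3) = C(6,0)·0.75^0·0.25^6 + C(6,1)·0.75^1·0.25^5 + C(6,2)·0.75^2·0.25^4 + C(6,3)·0.75^3·0.25^3.
= 0.000244 + 0.004395 + 0.032959 + 0.131836 = 0.1694.

P = 0.1694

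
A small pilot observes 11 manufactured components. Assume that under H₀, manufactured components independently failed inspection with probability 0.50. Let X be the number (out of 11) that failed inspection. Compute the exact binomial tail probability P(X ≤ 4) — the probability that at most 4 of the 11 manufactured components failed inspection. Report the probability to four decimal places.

P = 0.2744

X ~ Binomial(n=11, p=0.50).
P(X ≤ 4) = Σ_{j=0}^{4} C(11,j)·0.50^j·0.50^{11−j}.
= 0.000488 + 0.005371 + 0.026855 + 0.080566 + 0.161133 = 0.2744.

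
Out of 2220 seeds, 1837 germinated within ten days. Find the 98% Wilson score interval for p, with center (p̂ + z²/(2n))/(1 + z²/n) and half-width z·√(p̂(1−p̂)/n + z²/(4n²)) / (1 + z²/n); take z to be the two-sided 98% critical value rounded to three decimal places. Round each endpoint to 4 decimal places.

p̂ = 1837/2220 = 0.82748; z = 2.326, so z² = 5.410276.
1 + z²/n = 1.002437.
Adjusted center: (0.82748 + z²/(2n))/1.002437 = 0.82668.
Radicand: p̂(1−p̂)/n + z²/(4n²) = 0.000064306 + 0.000000274 = 0.000064580.
Half-width = z·√(radicand)/denom = 2.326·0.008036/1.002437 = 0.01865.
So the interval runs from 0.8080 to 0.8453.

(0.8080, 0.8453)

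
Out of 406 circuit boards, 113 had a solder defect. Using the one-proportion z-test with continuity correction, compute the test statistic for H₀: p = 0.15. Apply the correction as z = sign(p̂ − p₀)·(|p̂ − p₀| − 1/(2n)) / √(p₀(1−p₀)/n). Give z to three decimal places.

With x = 113 successes in n = 406, p̂ = 0.27833. p̂ − p₀ = 0.128325.
1/(2n) = 0.001232.
Corrected numerator: |0.128325| − 0.001232 = 0.127093.
Null standard error: √(0.15·0.85/406) = √0.000314039 = 0.017721.
z = (+)0.127093/0.017721 = 7.172.

z = 7.172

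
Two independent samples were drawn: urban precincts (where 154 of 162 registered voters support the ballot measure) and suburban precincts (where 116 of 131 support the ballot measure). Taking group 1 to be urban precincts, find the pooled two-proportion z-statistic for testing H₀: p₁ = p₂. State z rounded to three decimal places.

Sample proportions: p̂₁ = 154/162 = 0.95062 and p̂₂ = 116/131 = 0.88550.
Pooled p̂ = (154+116)/(162+131) = 270/293 = 0.92150.
Pooled SE = √[0.0723363·0.01380643] ≈ 0.031602.
z = 0.06512/0.031602 = 2.061.

z = 2.061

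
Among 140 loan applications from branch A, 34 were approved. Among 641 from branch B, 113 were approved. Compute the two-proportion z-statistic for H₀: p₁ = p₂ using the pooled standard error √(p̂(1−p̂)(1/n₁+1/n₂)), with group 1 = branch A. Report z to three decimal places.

Sample proportions: p̂₁ = 34/140 = 0.24286 and p̂₂ = 113/641 = 0.17629.
Pooling: p̂ = 147/781 = 0.18822.
Pooled SE = √[0.1527934·0.00870292] ≈ 0.036466.
z = 0.06657/0.036466 = 1.826.

z = 1.826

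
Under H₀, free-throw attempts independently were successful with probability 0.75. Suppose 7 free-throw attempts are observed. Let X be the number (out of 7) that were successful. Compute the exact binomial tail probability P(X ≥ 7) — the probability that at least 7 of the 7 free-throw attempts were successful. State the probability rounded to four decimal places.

P = 0.1335

X ~ Binomial(n=7, p=0.75).
P(X ≥ 7) = C(7,7)·0.75^7·0.25^0.
= 0.133484 = 0.1335.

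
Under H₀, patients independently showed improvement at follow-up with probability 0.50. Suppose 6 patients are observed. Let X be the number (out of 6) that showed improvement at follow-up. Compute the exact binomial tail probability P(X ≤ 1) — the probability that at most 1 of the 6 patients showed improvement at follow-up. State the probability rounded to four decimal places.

P = 0.1094

X is binomial with n = 6 and p = 0.50.
P(X ≤ 1) = C(6,0)·0.50^0·0.50^6 + C(6,1)·0.50^1·0.50^5.
= 0.015625 + 0.093750 = 0.1094.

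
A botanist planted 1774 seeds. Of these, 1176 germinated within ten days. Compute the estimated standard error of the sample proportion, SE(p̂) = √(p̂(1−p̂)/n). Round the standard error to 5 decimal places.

SE = 0.01122

The sample proportion is 1176/1774 = 0.66291.
p̂(1−p̂) = 0.66291·0.33709 = 0.223460.
SE = √(0.223460/1774) = 0.01122.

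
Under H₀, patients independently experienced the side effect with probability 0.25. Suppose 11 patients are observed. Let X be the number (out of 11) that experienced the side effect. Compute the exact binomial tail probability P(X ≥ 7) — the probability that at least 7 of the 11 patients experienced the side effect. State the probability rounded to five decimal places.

P = 0.00756

X ~ Binomial(n=11, p=0.25).
P(X ≥ 7) = Σ_{j=7}^{11} C(11,j)·0.25^j·0.75^{11−j}.
= 0.006373 + 0.001062 + 0.000118 + 0.000008 + 0.000000 = 0.00756.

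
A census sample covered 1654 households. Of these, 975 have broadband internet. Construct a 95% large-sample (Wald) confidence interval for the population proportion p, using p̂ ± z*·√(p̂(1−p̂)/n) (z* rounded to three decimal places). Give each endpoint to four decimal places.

(0.5658, 0.6132)

Sample proportion p̂ = 975/1654 = 0.58948.
Standard error of p̂: √(0.241993/1654) = √0.000146308 = 0.012096.
z* = 1.960 at the 95% level.
Margin = 1.960·0.012096 = 0.02371.
Interval: 0.58948 ± 0.02371 → (0.5658, 0.6132).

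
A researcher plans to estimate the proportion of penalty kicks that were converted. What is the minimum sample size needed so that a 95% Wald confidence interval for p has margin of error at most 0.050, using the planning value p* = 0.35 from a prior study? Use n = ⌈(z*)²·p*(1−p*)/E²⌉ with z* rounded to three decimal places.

The 95% critical value is z* = 1.960.
p*(1−p*) = 0.35·0.65 = 0.2275.
(z*)²·p*(1−p*)/E² = 3.841600·0.2275/0.002500 = 349.586.
⌈349.586⌉ = 350.

n = 350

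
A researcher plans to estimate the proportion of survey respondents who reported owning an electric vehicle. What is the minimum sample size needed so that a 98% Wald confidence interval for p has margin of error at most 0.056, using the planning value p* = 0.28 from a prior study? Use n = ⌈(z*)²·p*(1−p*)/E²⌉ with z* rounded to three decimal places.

n = 348

The 98% critical value is z* = 2.326.
p*(1−p*) = 0.28·0.72 = 0.2016.
Required n before rounding: 5.410276 × 0.2016 / 0.056² = 347.803.
⌈347.803⌉ = 348.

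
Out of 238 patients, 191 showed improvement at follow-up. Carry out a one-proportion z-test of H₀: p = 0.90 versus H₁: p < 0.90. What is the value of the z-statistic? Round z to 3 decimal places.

Sample proportion p̂ = 191/238 = 0.80252.
Null standard error: √(0.90·0.10/238) = √0.000378151 = 0.019446.
Test statistic: z = -0.09748/0.019446 = -5.013.

z = -5.013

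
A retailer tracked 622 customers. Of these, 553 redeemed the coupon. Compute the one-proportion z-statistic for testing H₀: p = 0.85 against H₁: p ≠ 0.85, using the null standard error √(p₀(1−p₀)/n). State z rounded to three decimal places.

z = 2.729

p̂ = 553/622 = 0.88907.
Null standard error: √(0.85·0.15/622) = √0.000204984 = 0.014317.
z = (p̂ − p₀)/SE = (0.88907 − 0.85)/0.014317 = 2.729.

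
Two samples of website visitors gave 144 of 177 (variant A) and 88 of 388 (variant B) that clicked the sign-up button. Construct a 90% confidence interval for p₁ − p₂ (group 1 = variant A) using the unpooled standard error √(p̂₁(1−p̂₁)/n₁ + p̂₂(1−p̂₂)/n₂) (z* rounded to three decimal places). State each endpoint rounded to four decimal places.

p̂₁ = 144/177 = 0.81356, p̂₂ = 88/388 = 0.22680; p̂₁ − p̂₂ = 0.58676.
Unpooled SE = √(p̂₁(1−p̂₁)/n₁ + p̂₂(1−p̂₂)/n₂) = √(0.000856952 + 0.000451969) = 0.036179.
The 90% critical value is z* = 1.645. Margin of error = 0.05951.
CI: 0.58676 ± 0.05951 = (0.5272, 0.6463).

(0.5272, 0.6463)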